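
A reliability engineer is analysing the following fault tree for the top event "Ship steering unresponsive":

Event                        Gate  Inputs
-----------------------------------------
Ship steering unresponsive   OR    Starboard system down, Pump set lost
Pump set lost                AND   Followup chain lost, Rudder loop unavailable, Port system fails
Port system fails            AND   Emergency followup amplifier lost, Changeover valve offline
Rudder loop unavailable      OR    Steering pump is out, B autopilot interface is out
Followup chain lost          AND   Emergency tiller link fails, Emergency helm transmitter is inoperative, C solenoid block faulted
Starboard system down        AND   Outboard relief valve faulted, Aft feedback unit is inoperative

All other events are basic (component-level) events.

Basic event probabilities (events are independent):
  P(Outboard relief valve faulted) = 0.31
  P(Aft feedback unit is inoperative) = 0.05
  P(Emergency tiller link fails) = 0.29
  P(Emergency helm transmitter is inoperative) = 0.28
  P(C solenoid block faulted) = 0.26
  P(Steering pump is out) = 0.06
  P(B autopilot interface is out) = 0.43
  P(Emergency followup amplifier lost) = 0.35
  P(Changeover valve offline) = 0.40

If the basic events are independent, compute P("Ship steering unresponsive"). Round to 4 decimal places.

P(Starboard system down) [AND] = 0.31 × 0.05 = 0.015500
P(Followup chain lost) [AND] = 0.29 × 0.28 × 0.26 = 0.021112
P(Rudder loop unavailable) [OR] = 1 − (1−0.06) × (1−0.43) = 0.464200
P(Port system fails) [AND] = 0.35 × 0.40 = 0.140000
P(Pump set lost) [AND] = 0.021112 × 0.464200 × 0.140000 = 0.001372
P(Ship steering unresponsive) [OR] = 1 − (1−0.015500) × (1−0.001372) = 0.016851
Rounded to 4 decimal places: P(Ship steering unresponsive) ≈ 0.0169.

0.0169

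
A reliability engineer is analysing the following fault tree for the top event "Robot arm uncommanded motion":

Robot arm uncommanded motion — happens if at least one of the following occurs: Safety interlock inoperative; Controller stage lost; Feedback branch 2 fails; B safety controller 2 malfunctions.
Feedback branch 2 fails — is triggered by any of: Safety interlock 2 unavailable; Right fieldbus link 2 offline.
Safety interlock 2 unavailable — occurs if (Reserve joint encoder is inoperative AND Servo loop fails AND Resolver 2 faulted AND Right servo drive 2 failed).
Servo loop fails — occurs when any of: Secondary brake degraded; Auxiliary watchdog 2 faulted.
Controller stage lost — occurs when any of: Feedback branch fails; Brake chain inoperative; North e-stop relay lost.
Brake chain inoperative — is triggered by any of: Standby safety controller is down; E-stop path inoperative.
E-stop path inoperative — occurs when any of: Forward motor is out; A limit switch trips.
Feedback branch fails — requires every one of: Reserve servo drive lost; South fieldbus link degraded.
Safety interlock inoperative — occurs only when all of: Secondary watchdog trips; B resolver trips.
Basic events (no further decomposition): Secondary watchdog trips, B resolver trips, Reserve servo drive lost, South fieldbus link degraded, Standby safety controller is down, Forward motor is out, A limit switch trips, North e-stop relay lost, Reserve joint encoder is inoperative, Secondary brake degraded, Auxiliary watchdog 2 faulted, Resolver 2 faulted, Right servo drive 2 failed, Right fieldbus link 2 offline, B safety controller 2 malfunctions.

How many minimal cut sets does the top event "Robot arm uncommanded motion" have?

10

Safety interlock inoperative [AND]: one cut set from each child combined → 1 × 1 = 1 cut set(s).
Feedback branch fails [AND]: one cut set from each child combined → 1 × 1 = 1 cut set(s).
E-stop path inoperative [OR]: union of children's cut sets → 2 cut set(s).
Brake chain inoperative [OR]: union of children's cut sets → 3 cut set(s).
Controller stage lost [OR]: union of children's cut sets → 5 cut set(s).
Servo loop fails [OR]: union of children's cut sets → 2 cut set(s).
Safety interlock 2 unavailable [AND]: one cut set from each child combined → 1 × 2 × 1 × 1 = 2 cut set(s).
Feedback branch 2 fails [OR]: union of children's cut sets → 3 cut set(s).
Robot arm uncommanded motion [OR]: union of children's cut sets → 10 cut set(s).
Minimal cut sets: {B resolver trips, Secondary watchdog trips}; {Reserve servo drive lost, South fieldbus link degraded}; {Standby safety controller is down}; {Forward motor is out}; {A limit switch trips}; {North e-stop relay lost}; {Reserve joint encoder is inoperative, Resolver 2 faulted, Right servo drive 2 failed, Secondary brake degraded}; {Auxiliary watchdog 2 faulted, Reserve joint encoder is inoperative, Resolver 2 faulted, Right servo drive 2 failed}; {Right fieldbus link 2 offline}; {B safety controller 2 malfunctions}.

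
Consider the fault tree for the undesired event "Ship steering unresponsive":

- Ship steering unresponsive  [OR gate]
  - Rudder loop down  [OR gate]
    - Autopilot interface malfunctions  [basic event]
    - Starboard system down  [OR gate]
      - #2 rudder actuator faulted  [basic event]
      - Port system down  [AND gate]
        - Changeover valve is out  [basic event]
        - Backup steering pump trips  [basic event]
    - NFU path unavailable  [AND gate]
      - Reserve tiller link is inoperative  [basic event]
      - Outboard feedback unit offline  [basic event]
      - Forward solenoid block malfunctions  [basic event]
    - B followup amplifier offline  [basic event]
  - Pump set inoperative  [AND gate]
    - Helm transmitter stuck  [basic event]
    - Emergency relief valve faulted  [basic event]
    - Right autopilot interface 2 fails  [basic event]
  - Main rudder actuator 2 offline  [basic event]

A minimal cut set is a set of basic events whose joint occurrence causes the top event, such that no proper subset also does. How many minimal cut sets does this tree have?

Port system down [AND]: one cut set from each child combined → 1 × 1 = 1 cut set(s).
Starboard system down [OR]: union of children's cut sets → 2 cut set(s).
NFU path unavailable [AND]: one cut set from each child combined → 1 × 1 × 1 = 1 cut set(s).
Rudder loop down [OR]: union of children's cut sets → 5 cut set(s).
Pump set inoperative [AND]: one cut set from each child combined → 1 × 1 × 1 = 1 cut set(s).
Ship steering unresponsive [OR]: union of children's cut sets → 7 cut set(s).
Minimal cut sets: {Autopilot interface malfunctions}; {#2 rudder actuator faulted}; {Backup steering pump trips, Changeover valve is out}; {Forward solenoid block malfunctions, Outboard feedback unit offline, Reserve tiller link is inoperative}; {B followup amplifier offline}; {Emergency relief valve faulted, Helm transmitter stuck, Right autopilot interface 2 fails}; {Main rudder actuator 2 offline}.

7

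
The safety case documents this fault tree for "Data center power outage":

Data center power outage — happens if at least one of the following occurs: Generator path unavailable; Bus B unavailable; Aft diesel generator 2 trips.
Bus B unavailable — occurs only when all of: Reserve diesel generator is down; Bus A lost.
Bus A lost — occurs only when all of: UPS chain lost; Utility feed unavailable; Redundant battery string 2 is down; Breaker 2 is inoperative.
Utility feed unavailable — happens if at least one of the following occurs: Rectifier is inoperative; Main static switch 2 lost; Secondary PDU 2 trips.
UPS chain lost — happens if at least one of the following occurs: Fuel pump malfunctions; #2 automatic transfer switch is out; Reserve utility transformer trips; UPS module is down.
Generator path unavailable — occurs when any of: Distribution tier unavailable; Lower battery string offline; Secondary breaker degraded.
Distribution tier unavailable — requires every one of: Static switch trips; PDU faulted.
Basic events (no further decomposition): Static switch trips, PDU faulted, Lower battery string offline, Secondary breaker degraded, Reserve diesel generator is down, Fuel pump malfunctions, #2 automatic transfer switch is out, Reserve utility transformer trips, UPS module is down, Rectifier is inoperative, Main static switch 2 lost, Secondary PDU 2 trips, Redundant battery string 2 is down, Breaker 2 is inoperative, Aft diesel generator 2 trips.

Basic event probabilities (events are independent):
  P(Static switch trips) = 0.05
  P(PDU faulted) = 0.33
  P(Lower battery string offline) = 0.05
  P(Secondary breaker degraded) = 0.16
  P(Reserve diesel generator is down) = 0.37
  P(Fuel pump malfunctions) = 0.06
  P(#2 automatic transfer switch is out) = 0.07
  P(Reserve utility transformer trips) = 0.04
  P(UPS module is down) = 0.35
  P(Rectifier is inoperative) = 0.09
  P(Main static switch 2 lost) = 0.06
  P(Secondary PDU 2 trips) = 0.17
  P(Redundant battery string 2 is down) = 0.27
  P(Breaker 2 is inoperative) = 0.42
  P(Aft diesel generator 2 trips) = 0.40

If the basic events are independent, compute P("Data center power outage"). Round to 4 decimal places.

P(Distribution tier unavailable) [AND] = 0.05 × 0.33 = 0.016500
P(Generator path unavailable) [OR] = 1 − (1−0.016500) × (1−0.05) × (1−0.16) = 0.215167
P(UPS chain lost) [OR] = 1 − (1−0.06) × (1−0.07) × (1−0.04) × (1−0.35) = 0.454499
P(Utility feed unavailable) [OR] = 1 − (1−0.09) × (1−0.06) × (1−0.17) = 0.290018
P(Bus A lost) [AND] = 0.454499 × 0.290018 × 0.27 × 0.42 = 0.014948
P(Bus B unavailable) [AND] = 0.37 × 0.014948 = 0.005531
P(Data center power outage) [OR] = 1 − (1−0.215167) × (1−0.005531) × (1−0.40) = 0.531705
Rounded to 4 decimal places: P(Data center power outage) ≈ 0.5317.

0.5317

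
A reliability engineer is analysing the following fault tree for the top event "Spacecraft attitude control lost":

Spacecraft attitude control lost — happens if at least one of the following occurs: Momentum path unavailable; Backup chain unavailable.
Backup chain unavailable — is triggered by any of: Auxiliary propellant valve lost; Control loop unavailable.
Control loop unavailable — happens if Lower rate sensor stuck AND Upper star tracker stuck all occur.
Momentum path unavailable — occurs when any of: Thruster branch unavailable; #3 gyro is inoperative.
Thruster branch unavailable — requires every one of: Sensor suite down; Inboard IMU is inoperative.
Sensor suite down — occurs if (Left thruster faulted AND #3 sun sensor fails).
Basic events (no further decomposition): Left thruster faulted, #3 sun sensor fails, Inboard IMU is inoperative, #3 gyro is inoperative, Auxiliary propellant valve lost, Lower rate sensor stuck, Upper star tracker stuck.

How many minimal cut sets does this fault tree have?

4

Sensor suite down [AND]: one cut set from each child combined → 1 × 1 = 1 cut set(s).
Thruster branch unavailable [AND]: one cut set from each child combined → 1 × 1 = 1 cut set(s).
Momentum path unavailable [OR]: union of children's cut sets → 2 cut set(s).
Control loop unavailable [AND]: one cut set from each child combined → 1 × 1 = 1 cut set(s).
Backup chain unavailable [OR]: union of children's cut sets → 2 cut set(s).
Spacecraft attitude control lost [OR]: union of children's cut sets → 4 cut set(s).
Minimal cut sets: {#3 sun sensor fails, Inboard IMU is inoperative, Left thruster faulted}; {#3 gyro is inoperative}; {Auxiliary propellant valve lost}; {Lower rate sensor stuck, Upper star tracker stuck}.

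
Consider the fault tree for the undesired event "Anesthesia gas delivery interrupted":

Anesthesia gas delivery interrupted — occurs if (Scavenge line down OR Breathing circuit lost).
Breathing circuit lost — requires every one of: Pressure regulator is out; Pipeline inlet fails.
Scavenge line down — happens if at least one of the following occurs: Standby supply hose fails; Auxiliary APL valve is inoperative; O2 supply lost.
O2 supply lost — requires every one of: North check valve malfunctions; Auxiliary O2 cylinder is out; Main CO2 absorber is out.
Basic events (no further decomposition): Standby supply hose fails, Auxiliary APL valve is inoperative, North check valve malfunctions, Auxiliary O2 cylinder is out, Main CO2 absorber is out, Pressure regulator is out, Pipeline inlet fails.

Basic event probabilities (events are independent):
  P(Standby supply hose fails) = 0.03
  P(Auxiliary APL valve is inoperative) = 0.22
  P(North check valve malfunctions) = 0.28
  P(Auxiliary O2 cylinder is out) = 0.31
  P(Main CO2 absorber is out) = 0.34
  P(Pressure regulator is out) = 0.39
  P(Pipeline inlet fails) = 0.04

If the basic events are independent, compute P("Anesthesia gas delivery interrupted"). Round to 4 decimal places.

P(O2 supply lost) [AND] = 0.28 × 0.31 × 0.34 = 0.029512
P(Scavenge line down) [OR] = 1 − (1−0.03) × (1−0.22) × (1−0.029512) = 0.265729
P(Breathing circuit lost) [AND] = 0.39 × 0.04 = 0.015600
P(Anesthesia gas delivery interrupted) [OR] = 1 − (1−0.265729) × (1−0.015600) = 0.277184
Rounded to 4 decimal places: P(Anesthesia gas delivery interrupted) ≈ 0.2772.

0.2772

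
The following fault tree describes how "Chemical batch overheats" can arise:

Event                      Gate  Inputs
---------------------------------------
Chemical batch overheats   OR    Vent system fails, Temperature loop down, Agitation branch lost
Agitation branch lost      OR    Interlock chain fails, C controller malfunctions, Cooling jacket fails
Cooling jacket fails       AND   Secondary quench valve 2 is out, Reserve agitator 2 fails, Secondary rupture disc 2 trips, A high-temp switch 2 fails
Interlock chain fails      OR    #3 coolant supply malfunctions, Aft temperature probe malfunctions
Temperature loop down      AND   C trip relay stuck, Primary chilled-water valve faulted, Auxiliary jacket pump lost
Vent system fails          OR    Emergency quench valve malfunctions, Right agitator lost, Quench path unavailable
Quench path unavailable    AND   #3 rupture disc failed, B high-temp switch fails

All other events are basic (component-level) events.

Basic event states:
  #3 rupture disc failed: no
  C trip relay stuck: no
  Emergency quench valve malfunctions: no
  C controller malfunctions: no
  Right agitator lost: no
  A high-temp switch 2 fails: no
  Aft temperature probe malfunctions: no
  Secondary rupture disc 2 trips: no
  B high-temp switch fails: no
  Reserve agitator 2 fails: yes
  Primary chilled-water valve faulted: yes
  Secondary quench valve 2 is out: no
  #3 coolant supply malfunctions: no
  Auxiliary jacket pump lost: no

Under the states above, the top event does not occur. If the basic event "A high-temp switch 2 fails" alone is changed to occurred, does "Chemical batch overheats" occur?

Counterfactual: set "A high-temp switch 2 fails" to occurred.
Quench path unavailable [AND]: #3 rupture disc failed=not, B high-temp switch fails=not → not all inputs occur → does not occur.
Vent system fails [OR]: Emergency quench valve malfunctions=not, Right agitator lost=not, Quench path unavailable=not → no input occurs → does not occur.
Temperature loop down [AND]: C trip relay stuck=not, Primary chilled-water valve faulted=occurs, Auxiliary jacket pump lost=not → not all inputs occur → does not occur.
Interlock chain fails [OR]: #3 coolant supply malfunctions=not, Aft temperature probe malfunctions=not → no input occurs → does not occur.
Cooling jacket fails [AND]: Secondary quench valve 2 is out=not, Reserve agitator 2 fails=occurs, Secondary rupture disc 2 trips=not, A high-temp switch 2 fails=occurs → not all inputs occur → does not occur.
Agitation branch lost [OR]: Interlock chain fails=not, C controller malfunctions=not, Cooling jacket fails=not → no input occurs → does not occur.
Chemical batch overheats [OR]: Vent system fails=not, Temperature loop down=not, Agitation branch lost=not → no input occurs → does not occur.

No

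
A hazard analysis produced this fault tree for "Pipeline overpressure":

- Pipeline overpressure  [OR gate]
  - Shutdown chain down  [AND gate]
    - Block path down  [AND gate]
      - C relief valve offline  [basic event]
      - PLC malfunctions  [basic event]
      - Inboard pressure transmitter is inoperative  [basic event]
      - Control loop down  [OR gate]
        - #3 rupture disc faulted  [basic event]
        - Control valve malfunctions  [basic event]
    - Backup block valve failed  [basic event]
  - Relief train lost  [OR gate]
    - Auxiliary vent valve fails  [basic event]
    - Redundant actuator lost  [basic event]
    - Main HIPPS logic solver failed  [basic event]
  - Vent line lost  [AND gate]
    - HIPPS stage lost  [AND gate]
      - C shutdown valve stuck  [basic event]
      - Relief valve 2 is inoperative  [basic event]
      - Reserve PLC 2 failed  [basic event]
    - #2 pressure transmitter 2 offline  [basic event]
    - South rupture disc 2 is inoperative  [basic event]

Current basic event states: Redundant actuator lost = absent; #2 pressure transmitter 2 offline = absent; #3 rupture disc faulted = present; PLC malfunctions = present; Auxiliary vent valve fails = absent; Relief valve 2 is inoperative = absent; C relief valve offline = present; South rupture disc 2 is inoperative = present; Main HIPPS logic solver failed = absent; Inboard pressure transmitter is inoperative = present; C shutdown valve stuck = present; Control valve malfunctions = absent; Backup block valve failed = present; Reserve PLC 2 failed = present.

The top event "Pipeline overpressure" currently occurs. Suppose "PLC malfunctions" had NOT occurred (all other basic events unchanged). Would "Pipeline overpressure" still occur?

Counterfactual: set "PLC malfunctions" to not occurred.
Control loop down [OR]: #3 rupture disc faulted=occurs, Control valve malfunctions=not → at least one input occurs → occurs.
Block path down [AND]: C relief valve offline=occurs, PLC malfunctions=not, Inboard pressure transmitter is inoperative=occurs, Control loop down=occurs → not all inputs occur → does not occur.
Shutdown chain down [AND]: Block path down=not, Backup block valve failed=occurs → not all inputs occur → does not occur.
Relief train lost [OR]: Auxiliary vent valve fails=not, Redundant actuator lost=not, Main HIPPS logic solver failed=not → no input occurs → does not occur.
HIPPS stage lost [AND]: C shutdown valve stuck=occurs, Relief valve 2 is inoperative=not, Reserve PLC 2 failed=occurs → not all inputs occur → does not occur.
Vent line lost [AND]: HIPPS stage lost=not, #2 pressure transmitter 2 offline=not, South rupture disc 2 is inoperative=occurs → not all inputs occur → does not occur.
Pipeline overpressure [OR]: Shutdown chain down=not, Relief train lost=not, Vent line lost=not → no input occurs → does not occur.

No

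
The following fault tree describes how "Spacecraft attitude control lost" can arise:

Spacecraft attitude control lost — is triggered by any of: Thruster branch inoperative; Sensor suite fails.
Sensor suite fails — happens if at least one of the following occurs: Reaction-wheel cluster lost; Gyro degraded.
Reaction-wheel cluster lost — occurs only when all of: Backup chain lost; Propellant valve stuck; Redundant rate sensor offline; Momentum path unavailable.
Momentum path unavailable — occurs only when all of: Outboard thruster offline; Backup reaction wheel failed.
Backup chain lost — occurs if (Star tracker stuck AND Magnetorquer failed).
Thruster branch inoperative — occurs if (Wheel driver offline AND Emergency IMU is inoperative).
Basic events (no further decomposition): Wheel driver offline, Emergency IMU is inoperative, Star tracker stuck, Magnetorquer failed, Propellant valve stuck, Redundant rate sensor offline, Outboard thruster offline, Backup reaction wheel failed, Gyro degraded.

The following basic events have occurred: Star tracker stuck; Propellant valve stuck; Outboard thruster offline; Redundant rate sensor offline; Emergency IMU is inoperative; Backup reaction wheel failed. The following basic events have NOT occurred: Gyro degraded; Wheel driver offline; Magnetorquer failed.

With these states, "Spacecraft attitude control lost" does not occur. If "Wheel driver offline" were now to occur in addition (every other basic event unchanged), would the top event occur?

Counterfactual: set "Wheel driver offline" to occurred.
Thruster branch inoperative [AND]: Wheel driver offline=occurs, Emergency IMU is inoperative=occurs → all inputs occur → occurs.
Backup chain lost [AND]: Star tracker stuck=occurs, Magnetorquer failed=not → not all inputs occur → does not occur.
Momentum path unavailable [AND]: Outboard thruster offline=occurs, Backup reaction wheel failed=occurs → all inputs occur → occurs.
Reaction-wheel cluster lost [AND]: Backup chain lost=not, Propellant valve stuck=occurs, Redundant rate sensor offline=occurs, Momentum path unavailable=occurs → not all inputs occur → does not occur.
Sensor suite fails [OR]: Reaction-wheel cluster lost=not, Gyro degraded=not → no input occurs → does not occur.
Spacecraft attitude control lost [OR]: Thruster branch inoperative=occurs, Sensor suite fails=not → at least one input occurs → occurs.

Yes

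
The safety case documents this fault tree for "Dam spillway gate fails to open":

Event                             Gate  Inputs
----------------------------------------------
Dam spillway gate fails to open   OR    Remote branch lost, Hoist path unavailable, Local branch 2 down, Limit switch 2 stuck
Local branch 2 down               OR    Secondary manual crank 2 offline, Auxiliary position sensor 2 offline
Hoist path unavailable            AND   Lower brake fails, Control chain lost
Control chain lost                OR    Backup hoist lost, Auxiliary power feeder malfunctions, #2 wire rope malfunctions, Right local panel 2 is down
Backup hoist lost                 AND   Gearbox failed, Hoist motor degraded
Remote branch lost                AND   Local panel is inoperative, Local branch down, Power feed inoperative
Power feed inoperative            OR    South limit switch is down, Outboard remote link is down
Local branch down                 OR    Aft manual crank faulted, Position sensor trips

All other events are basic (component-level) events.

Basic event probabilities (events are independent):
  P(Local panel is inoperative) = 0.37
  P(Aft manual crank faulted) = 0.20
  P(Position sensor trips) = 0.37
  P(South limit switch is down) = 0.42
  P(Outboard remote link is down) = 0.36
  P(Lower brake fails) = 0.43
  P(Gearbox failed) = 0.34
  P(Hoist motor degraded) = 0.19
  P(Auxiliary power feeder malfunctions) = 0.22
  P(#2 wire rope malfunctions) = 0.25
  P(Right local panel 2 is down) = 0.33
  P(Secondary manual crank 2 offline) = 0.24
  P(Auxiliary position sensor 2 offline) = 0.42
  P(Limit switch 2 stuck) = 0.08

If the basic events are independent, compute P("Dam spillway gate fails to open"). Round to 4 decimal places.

0.7390

P(Local branch down) [OR] = 1 − (1−0.20) × (1−0.37) = 0.496000
P(Power feed inoperative) [OR] = 1 − (1−0.42) × (1−0.36) = 0.628800
P(Remote branch lost) [AND] = 0.37 × 0.496000 × 0.628800 = 0.115397
P(Backup hoist lost) [AND] = 0.34 × 0.19 = 0.064600
P(Control chain lost) [OR] = 1 − (1−0.064600) × (1−0.22) × (1−0.25) × (1−0.33) = 0.633370
P(Hoist path unavailable) [AND] = 0.43 × 0.633370 = 0.272349
P(Local branch 2 down) [OR] = 1 − (1−0.24) × (1−0.42) = 0.559200
P(Dam spillway gate fails to open) [OR] = 1 − (1−0.115397) × (1−0.272349) × (1−0.559200) × (1−0.08) = 0.738964
Rounded to 4 decimal places: P(Dam spillway gate fails to open) ≈ 0.7390.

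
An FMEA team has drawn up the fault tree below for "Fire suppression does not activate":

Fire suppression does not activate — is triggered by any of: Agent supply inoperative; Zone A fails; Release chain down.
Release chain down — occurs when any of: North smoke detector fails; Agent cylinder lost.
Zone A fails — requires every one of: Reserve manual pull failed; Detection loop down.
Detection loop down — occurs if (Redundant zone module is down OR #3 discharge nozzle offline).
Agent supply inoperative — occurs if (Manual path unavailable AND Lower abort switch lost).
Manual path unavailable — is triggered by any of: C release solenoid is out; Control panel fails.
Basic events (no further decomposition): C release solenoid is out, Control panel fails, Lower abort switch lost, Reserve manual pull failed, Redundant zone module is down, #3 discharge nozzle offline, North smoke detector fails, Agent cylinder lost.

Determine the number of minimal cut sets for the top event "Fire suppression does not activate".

Manual path unavailable [OR]: union of children's cut sets → 2 cut set(s).
Agent supply inoperative [AND]: one cut set from each child combined → 2 × 1 = 2 cut set(s).
Detection loop down [OR]: union of children's cut sets → 2 cut set(s).
Zone A fails [AND]: one cut set from each child combined → 1 × 2 = 2 cut set(s).
Release chain down [OR]: union of children's cut sets → 2 cut set(s).
Fire suppression does not activate [OR]: union of children's cut sets → 6 cut set(s).
Minimal cut sets: {C release solenoid is out, Lower abort switch lost}; {Control panel fails, Lower abort switch lost}; {Redundant zone module is down, Reserve manual pull failed}; {#3 discharge nozzle offline, Reserve manual pull failed}; {North smoke detector fails}; {Agent cylinder lost}.

6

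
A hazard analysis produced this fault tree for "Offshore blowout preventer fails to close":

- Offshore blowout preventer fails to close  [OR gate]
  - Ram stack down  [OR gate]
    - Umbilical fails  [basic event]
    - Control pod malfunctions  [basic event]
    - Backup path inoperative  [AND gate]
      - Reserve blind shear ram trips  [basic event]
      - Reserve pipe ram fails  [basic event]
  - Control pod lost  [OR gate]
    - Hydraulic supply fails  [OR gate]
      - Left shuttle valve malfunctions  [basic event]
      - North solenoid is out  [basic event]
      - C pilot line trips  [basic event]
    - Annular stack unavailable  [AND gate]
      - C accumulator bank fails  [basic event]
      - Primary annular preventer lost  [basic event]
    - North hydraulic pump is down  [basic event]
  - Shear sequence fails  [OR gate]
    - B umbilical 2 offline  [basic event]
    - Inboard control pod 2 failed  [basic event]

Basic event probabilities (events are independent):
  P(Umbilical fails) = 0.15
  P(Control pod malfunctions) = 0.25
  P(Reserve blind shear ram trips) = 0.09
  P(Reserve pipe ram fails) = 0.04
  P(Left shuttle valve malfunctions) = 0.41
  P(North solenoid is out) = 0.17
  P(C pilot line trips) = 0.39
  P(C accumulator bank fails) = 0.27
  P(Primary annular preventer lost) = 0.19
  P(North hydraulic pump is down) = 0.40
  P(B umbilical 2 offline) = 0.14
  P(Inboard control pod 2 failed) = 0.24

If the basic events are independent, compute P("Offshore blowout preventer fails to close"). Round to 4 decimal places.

P(Backup path inoperative) [AND] = 0.09 × 0.04 = 0.003600
P(Ram stack down) [OR] = 1 − (1−0.15) × (1−0.25) × (1−0.003600) = 0.364795
P(Hydraulic supply fails) [OR] = 1 − (1−0.41) × (1−0.17) × (1−0.39) = 0.701283
P(Annular stack unavailable) [AND] = 0.27 × 0.19 = 0.051300
P(Control pod lost) [OR] = 1 − (1−0.701283) × (1−0.051300) × (1−0.40) = 0.829964
P(Shear sequence fails) [OR] = 1 − (1−0.14) × (1−0.24) = 0.346400
P(Offshore blowout preventer fails to close) [OR] = 1 − (1−0.364795) × (1−0.829964) × (1−0.346400) = 0.929406
Rounded to 4 decimal places: P(Offshore blowout preventer fails to close) ≈ 0.9294.

0.9294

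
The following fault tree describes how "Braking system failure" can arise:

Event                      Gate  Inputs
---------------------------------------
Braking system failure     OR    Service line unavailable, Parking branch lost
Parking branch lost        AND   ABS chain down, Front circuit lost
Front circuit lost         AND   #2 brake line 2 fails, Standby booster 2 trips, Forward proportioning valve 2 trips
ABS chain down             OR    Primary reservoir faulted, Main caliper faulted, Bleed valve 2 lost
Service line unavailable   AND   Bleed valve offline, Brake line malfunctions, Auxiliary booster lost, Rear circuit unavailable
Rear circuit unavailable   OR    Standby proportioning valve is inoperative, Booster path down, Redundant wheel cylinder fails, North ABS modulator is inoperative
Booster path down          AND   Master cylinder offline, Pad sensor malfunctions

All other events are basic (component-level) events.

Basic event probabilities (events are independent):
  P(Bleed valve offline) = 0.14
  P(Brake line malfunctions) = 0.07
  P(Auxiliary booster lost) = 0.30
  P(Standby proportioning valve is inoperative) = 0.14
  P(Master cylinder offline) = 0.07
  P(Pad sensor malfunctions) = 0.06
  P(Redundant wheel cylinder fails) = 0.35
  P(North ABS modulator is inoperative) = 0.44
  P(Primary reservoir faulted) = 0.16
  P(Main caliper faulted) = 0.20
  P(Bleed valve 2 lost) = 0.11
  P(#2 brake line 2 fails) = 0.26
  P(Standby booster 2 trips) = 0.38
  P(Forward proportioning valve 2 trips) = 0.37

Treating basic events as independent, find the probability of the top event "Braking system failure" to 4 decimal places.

0.0167

P(Booster path down) [AND] = 0.07 × 0.06 = 0.004200
P(Rear circuit unavailable) [OR] = 1 − (1−0.14) × (1−0.004200) × (1−0.35) × (1−0.44) = 0.688275
P(Service line unavailable) [AND] = 0.14 × 0.07 × 0.30 × 0.688275 = 0.002024
P(ABS chain down) [OR] = 1 − (1−0.16) × (1−0.20) × (1−0.11) = 0.401920
P(Front circuit lost) [AND] = 0.26 × 0.38 × 0.37 = 0.036556
P(Parking branch lost) [AND] = 0.401920 × 0.036556 = 0.014693
P(Braking system failure) [OR] = 1 − (1−0.002024) × (1−0.014693) = 0.016687
Rounded to 4 decimal places: P(Braking system failure) ≈ 0.0167.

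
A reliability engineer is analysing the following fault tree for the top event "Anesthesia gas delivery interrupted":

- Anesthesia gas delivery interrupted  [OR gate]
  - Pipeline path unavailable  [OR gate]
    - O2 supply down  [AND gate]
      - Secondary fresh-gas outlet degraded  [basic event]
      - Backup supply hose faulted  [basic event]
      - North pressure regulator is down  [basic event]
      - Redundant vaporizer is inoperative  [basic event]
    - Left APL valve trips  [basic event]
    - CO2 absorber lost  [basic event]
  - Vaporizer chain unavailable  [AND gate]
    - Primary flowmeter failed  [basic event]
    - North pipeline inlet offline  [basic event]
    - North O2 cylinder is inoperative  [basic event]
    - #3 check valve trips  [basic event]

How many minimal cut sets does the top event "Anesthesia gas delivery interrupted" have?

4

O2 supply down [AND]: one cut set from each child combined → 1 × 1 × 1 × 1 = 1 cut set(s).
Pipeline path unavailable [OR]: union of children's cut sets → 3 cut set(s).
Vaporizer chain unavailable [AND]: one cut set from each child combined → 1 × 1 × 1 × 1 = 1 cut set(s).
Anesthesia gas delivery interrupted [OR]: union of children's cut sets → 4 cut set(s).
Minimal cut sets: {Backup supply hose faulted, North pressure regulator is down, Redundant vaporizer is inoperative, Secondary fresh-gas outlet degraded}; {Left APL valve trips}; {CO2 absorber lost}; {#3 check valve trips, North O2 cylinder is inoperative, North pipeline inlet offline, Primary flowmeter failed}.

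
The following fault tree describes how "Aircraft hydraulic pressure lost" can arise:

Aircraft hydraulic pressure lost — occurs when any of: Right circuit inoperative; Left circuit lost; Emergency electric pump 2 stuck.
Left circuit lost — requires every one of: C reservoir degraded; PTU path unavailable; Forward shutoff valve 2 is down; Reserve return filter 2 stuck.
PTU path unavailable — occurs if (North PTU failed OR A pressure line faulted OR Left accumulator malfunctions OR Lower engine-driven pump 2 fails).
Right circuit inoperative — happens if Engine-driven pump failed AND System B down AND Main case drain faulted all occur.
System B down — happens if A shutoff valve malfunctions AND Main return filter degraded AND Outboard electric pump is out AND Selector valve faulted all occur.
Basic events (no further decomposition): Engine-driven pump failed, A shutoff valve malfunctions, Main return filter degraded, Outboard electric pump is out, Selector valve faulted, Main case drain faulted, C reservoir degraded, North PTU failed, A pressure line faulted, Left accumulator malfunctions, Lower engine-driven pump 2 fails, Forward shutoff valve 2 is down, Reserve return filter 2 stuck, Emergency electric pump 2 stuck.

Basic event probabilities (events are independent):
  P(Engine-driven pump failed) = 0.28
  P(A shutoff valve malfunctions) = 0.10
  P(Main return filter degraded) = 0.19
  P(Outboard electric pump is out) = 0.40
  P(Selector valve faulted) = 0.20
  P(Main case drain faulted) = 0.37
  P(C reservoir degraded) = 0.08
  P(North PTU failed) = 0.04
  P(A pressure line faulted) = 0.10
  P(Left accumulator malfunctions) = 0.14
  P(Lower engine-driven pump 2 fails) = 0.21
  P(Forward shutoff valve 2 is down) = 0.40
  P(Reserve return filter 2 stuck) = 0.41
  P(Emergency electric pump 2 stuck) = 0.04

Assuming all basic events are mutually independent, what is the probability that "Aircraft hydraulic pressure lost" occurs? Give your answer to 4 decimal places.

0.0454

P(System B down) [AND] = 0.10 × 0.19 × 0.40 × 0.20 = 0.001520
P(Right circuit inoperative) [AND] = 0.28 × 0.001520 × 0.37 = 0.000157
P(PTU path unavailable) [OR] = 1 − (1−0.04) × (1−0.10) × (1−0.14) × (1−0.21) = 0.412998
P(Left circuit lost) [AND] = 0.08 × 0.412998 × 0.40 × 0.41 = 0.005419
P(Aircraft hydraulic pressure lost) [OR] = 1 − (1−0.000157) × (1−0.005419) × (1−0.04) = 0.045352
Rounded to 4 decimal places: P(Aircraft hydraulic pressure lost) ≈ 0.0454.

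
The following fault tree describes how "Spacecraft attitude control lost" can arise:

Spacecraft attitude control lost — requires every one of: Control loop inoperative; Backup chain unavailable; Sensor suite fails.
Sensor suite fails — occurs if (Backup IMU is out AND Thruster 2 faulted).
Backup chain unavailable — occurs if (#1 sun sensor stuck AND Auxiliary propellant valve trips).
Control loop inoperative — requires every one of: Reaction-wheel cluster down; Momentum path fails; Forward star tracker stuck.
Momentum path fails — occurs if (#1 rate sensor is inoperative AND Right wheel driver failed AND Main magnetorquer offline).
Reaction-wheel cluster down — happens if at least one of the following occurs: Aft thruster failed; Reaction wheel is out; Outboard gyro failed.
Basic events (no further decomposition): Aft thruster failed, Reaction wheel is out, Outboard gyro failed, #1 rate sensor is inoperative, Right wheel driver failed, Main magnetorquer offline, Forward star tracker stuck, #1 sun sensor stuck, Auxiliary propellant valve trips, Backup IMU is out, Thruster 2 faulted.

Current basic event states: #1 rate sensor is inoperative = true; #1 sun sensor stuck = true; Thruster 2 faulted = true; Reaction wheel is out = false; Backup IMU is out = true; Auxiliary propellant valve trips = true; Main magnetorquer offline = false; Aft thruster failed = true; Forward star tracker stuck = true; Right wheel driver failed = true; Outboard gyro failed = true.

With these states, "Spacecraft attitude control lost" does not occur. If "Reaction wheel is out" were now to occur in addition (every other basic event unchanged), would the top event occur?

No

Counterfactual: set "Reaction wheel is out" to occurred.
Reaction-wheel cluster down [OR]: Aft thruster failed=occurs, Reaction wheel is out=occurs, Outboard gyro failed=occurs → at least one input occurs → occurs.
Momentum path fails [AND]: #1 rate sensor is inoperative=occurs, Right wheel driver failed=occurs, Main magnetorquer offline=not → not all inputs occur → does not occur.
Control loop inoperative [AND]: Reaction-wheel cluster down=occurs, Momentum path fails=not, Forward star tracker stuck=occurs → not all inputs occur → does not occur.
Backup chain unavailable [AND]: #1 sun sensor stuck=occurs, Auxiliary propellant valve trips=occurs → all inputs occur → occurs.
Sensor suite fails [AND]: Backup IMU is out=occurs, Thruster 2 faulted=occurs → all inputs occur → occurs.
Spacecraft attitude control lost [AND]: Control loop inoperative=not, Backup chain unavailable=occurs, Sensor suite fails=occurs → not all inputs occur → does not occur.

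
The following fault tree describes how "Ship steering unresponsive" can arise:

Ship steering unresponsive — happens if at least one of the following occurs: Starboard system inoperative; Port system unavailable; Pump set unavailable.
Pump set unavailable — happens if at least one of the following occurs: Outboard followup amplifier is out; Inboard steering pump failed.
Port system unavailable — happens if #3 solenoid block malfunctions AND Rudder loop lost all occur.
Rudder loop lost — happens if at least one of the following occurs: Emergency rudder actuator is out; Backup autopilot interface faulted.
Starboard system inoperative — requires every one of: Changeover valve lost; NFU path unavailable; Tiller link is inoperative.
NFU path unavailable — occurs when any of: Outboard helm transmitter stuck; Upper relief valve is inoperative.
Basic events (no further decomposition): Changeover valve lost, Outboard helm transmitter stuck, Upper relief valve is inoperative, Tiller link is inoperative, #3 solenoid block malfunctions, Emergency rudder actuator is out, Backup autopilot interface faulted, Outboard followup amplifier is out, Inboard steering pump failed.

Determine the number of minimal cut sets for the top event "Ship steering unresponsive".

NFU path unavailable [OR]: union of children's cut sets → 2 cut set(s).
Starboard system inoperative [AND]: one cut set from each child combined → 1 × 2 × 1 = 2 cut set(s).
Rudder loop lost [OR]: union of children's cut sets → 2 cut set(s).
Port system unavailable [AND]: one cut set from each child combined → 1 × 2 = 2 cut set(s).
Pump set unavailable [OR]: union of children's cut sets → 2 cut set(s).
Ship steering unresponsive [OR]: union of children's cut sets → 6 cut set(s).
Minimal cut sets: {Changeover valve lost, Outboard helm transmitter stuck, Tiller link is inoperative}; {Changeover valve lost, Tiller link is inoperative, Upper relief valve is inoperative}; {#3 solenoid block malfunctions, Emergency rudder actuator is out}; {#3 solenoid block malfunctions, Backup autopilot interface faulted}; {Outboard followup amplifier is out}; {Inboard steering pump failed}.

6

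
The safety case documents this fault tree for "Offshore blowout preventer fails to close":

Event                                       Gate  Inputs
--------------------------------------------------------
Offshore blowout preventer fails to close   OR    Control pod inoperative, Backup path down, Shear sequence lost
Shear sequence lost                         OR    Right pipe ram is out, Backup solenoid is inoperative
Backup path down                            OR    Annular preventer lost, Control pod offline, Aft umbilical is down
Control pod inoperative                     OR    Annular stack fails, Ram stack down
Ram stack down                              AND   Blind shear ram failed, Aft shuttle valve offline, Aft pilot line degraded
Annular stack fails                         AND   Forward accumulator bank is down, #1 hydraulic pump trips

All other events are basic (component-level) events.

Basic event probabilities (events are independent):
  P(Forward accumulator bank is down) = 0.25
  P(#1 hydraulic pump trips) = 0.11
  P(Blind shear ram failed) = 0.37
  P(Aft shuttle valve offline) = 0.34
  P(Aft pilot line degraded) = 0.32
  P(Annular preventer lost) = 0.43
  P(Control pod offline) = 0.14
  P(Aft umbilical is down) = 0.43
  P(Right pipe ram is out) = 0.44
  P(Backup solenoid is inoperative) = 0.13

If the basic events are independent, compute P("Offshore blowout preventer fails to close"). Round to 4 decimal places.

P(Annular stack fails) [AND] = 0.25 × 0.11 = 0.027500
P(Ram stack down) [AND] = 0.37 × 0.34 × 0.32 = 0.040256
P(Control pod inoperative) [OR] = 1 − (1−0.027500) × (1−0.040256) = 0.066649
P(Backup path down) [OR] = 1 − (1−0.43) × (1−0.14) × (1−0.43) = 0.720586
P(Shear sequence lost) [OR] = 1 − (1−0.44) × (1−0.13) = 0.512800
P(Offshore blowout preventer fails to close) [OR] = 1 − (1−0.066649) × (1−0.720586) × (1−0.512800) = 0.872942
Rounded to 4 decimal places: P(Offshore blowout preventer fails to close) ≈ 0.8729.

0.8729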